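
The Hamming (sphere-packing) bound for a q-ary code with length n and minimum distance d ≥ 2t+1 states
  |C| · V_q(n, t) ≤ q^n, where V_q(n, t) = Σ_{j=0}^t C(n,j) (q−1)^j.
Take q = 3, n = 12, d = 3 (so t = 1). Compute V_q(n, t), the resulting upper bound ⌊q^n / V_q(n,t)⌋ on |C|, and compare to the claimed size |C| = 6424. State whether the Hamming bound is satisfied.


V_q(n, t) = 25, q^n = 531441, Hamming bound = 21257, |C| = 6424 ≤ bound (satisfied).

Step 1: Compute V_q(n, t) = Σ_{j=0}^1 C(n, j) (q−1)^j.
  j = 0: C(12,0)·(2)^0 = 1·1 = 1.
  j = 1: C(12,1)·(2)^1 = 12·2 = 24.
  V_q(n, t) = 1 + 24 = 25.
Step 2: q^n = 3^12 = 531441.
Step 3: Hamming bound ⌊q^n / V_q(n,t)⌋ = ⌊531441/25⌋ = 21257.
Step 4: Compare |C| = 6424 to 21257: satisfied.
The claimed |C| lies below the Hamming bound.


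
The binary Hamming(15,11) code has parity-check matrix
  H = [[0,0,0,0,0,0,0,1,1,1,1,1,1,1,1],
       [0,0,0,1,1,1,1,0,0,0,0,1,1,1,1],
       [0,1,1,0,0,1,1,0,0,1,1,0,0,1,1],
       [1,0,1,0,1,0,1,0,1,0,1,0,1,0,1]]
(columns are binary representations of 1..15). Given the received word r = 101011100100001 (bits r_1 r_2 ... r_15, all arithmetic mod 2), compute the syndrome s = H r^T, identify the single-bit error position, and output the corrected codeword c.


s = (0, 0, 1, 1)^T, error position = 3, corrected codeword c = 100011100100001

Compute s = H r^T mod 2 one row at a time:
  s_1 = 0 + 0 + 1 + 0 + 0 + 0 + 0 + 1 = 2 ≡ 0 (mod 2).
  s_2 = 0 + 1 + 1 + 1 + 0 + 0 + 0 + 1 = 4 ≡ 0 (mod 2).
  s_3 = 0 + 1 + 1 + 1 + 1 + 0 + 0 + 1 = 5 ≡ 1 (mod 2).
  s_4 = 1 + 1 + 1 + 1 + 0 + 0 + 0 + 1 = 5 ≡ 1 (mod 2).
s = (0, 0, 1, 1)^T — this equals column 3 of H (binary 0011), so error is at position 3.
Correct: flip bit 3 of r = 101011100100001 to get c = 100011100100001.


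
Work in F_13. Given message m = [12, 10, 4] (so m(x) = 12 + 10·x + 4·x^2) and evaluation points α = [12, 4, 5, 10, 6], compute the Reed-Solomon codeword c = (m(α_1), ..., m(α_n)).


c = [6, 12, 6, 5, 8]

Message polynomial: m(x) = 12 + 10·x + 4·x^2 (mod 13).
For each evaluation point α_i, compute m(α_i) mod 13:
  α_1 = 12: Horner steps 4 → 6 → 6, so m(12) = 6.
  α_2 = 4: Horner steps 4 → 0 → 12, so m(4) = 12.
  α_3 = 5: Horner steps 4 → 4 → 6, so m(5) = 6.
  α_4 = 10: Horner steps 4 → 11 → 5, so m(10) = 5.
  α_5 = 6: Horner steps 4 → 8 → 8, so m(6) = 8.
Codeword c = [6, 12, 6, 5, 8] ∈ F_13^5.


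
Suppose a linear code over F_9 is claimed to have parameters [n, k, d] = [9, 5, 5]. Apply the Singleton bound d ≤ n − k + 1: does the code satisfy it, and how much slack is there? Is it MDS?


Singleton RHS = n − k + 1 = 5, slack = 0, bound satisfied, MDS.

Singleton bound: d ≤ n − k + 1.
Here n = 9, k = 5, so n − k + 1 = 5.
Given d = 5, check d ≤ 5: YES.
Slack = (n − k + 1) − d = 0.
The code is MDS (slack = 0).
Description: the claimed parameters are [9, 5, 5]_9; such a code would be MDS (meets Singleton bound).


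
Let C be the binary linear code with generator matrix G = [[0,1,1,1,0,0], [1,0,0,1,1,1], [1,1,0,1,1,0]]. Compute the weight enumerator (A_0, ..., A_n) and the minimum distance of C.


Weight distribution: A_0 = 1, A_2 = 1, A_3 = 3, A_4 = 2, A_5 = 1. Minimum distance d = 2.

Enumerate all 2^3 = 8 messages m ∈ F_2^3.
For each, compute codeword c = mG in F_2^6, then tally its weight.
  m = 000 → c = 000000, weight = 0.
  m = 100 → c = 011100, weight = 3.
  m = 010 → c = 100111, weight = 4.
  m = 110 → c = 111011, weight = 5.
  m = 001 → c = 110110, weight = 4.
  m = 101 → c = 101010, weight = 3.
  m = 011 → c = 010001, weight = 2.
  m = 111 → c = 001101, weight = 3.
Tally weights:
  weight 0: 1 codewords.
  weight 2: 1 codewords.
  weight 3: 3 codewords.
  weight 4: 2 codewords.
  weight 5: 1 codewords.
Minimum distance d = smallest w > 0 with A_w > 0 = 2.
Sanity: Σ A_w = 8 = 2^3 = 8 ✓.


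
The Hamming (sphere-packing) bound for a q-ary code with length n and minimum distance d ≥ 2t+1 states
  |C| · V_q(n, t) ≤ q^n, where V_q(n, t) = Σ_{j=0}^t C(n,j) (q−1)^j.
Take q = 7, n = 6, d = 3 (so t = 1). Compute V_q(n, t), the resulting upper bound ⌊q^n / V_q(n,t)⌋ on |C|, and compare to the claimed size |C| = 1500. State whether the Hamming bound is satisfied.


V_q(n, t) = 37, q^n = 117649, Hamming bound = 3179, |C| = 1500 ≤ bound (satisfied).

Step 1: Compute V_q(n, t) = Σ_{j=0}^1 C(n, j) (q−1)^j.
  j = 0: C(6,0)·(6)^0 = 1·1 = 1.
  j = 1: C(6,1)·(6)^1 = 6·6 = 36.
  V_q(n, t) = 1 + 36 = 37.
Step 2: q^n = 7^6 = 117649.
Step 3: Hamming bound ⌊q^n / V_q(n,t)⌋ = ⌊117649/37⌋ = 3179.
Step 4: Compare |C| = 1500 to 3179: satisfied.
The claimed |C| lies below the Hamming bound.


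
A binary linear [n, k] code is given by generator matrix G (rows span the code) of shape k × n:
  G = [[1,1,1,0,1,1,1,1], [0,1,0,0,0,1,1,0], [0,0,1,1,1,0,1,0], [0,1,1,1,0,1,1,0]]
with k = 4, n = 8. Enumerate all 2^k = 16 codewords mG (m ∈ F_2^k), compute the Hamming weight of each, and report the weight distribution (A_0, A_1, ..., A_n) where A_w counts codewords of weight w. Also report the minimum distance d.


Weight distribution: A_0 = 1, A_2 = 2, A_3 = 2, A_4 = 5, A_5 = 4, A_7 = 2. Minimum distance d = 2.

Enumerate all 2^4 = 16 messages m ∈ F_2^4.
For each, compute codeword c = mG in F_2^8, then tally its weight.
  m = 0000 → c = 00000000, weight = 0.
  m = 1000 → c = 11101111, weight = 7.
  m = 0100 → c = 01000110, weight = 3.
  m = 1100 → c = 10101001, weight = 4.
  m = 0010 → c = 00111010, weight = 4.
  m = 1010 → c = 11010101, weight = 5.
  m = 0110 → c = 01111100, weight = 5.
  m = 1110 → c = 10010011, weight = 4.
  m = 0001 → c = 01110110, weight = 5.
  m = 1001 → c = 10011001, weight = 4.
  m = 0101 → c = 00110000, weight = 2.
  m = 1101 → c = 11011111, weight = 7.
  m = 0011 → c = 01001100, weight = 3.
  m = 1011 → c = 10100011, weight = 4.
  m = 0111 → c = 00001010, weight = 2.
  m = 1111 → c = 11100101, weight = 5.
Tally weights:
  weight 0: 1 codewords.
  weight 2: 2 codewords.
  weight 3: 2 codewords.
  weight 4: 5 codewords.
  weight 5: 4 codewords.
  weight 7: 2 codewords.
Minimum distance d = smallest w > 0 with A_w > 0 = 2.
Sanity: Σ A_w = 16 = 2^4 = 16 ✓.


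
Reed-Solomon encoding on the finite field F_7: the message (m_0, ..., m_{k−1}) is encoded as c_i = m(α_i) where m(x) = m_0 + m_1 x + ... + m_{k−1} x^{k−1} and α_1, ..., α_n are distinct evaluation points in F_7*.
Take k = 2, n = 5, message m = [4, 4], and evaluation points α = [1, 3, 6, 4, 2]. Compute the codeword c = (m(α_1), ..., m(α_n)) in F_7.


c = [1, 2, 0, 6, 5]

Message polynomial: m(x) = 4 + 4·x (mod 7).
For each evaluation point α_i, compute m(α_i) mod 7:
  α_1 = 1: Horner steps 4 → 1, so m(1) = 1.
  α_2 = 3: Horner steps 4 → 2, so m(3) = 2.
  α_3 = 6: Horner steps 4 → 0, so m(6) = 0.
  α_4 = 4: Horner steps 4 → 6, so m(4) = 6.
  α_5 = 2: Horner steps 4 → 5, so m(2) = 5.
Codeword c = [1, 2, 0, 6, 5] ∈ F_7^5.


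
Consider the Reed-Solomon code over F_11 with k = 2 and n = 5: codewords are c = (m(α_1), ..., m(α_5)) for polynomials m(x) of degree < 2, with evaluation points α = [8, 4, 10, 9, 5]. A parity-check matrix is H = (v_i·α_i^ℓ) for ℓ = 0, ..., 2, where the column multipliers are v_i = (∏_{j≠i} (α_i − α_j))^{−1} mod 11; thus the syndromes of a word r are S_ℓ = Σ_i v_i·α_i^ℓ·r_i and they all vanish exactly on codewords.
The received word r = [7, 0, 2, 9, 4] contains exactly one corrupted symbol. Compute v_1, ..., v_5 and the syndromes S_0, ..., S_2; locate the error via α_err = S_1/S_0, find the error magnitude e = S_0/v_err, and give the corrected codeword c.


S = (1, 8, 9), error at position 1, error magnitude e = 2, c = [5, 0, 2, 9, 4].

Step 1: column multipliers v_i = (∏_{j≠i}(α_i − α_j))^{−1} mod 11.
  i = 1 (α = 8): (8−4)(8−10)(8−9)(8−5) = 4·(−2)·(−1)·3 = 24 ≡ 2, so v_1 = 2^{−1} = 6 (mod 11).
  i = 2 (α = 4): (4−8)(4−10)(4−9)(4−5) = (−4)·(−6)·(−5)·(−1) = 120 ≡ 10, so v_2 = 10^{−1} = 10 (mod 11).
  i = 3 (α = 10): (10−8)(10−4)(10−9)(10−5) = 2·6·1·5 = 60 ≡ 5, so v_3 = 5^{−1} = 9 (mod 11).
  i = 4 (α = 9): (9−8)(9−4)(9−10)(9−5) = 1·5·(−1)·4 = −20 ≡ 2, so v_4 = 2^{−1} = 6 (mod 11).
  i = 5 (α = 5): (5−8)(5−4)(5−10)(5−9) = (−3)·1·(−5)·(−4) = −60 ≡ 6, so v_5 = 6^{−1} = 2 (mod 11).
  v = [6, 10, 9, 6, 2].
Step 2: syndromes of r = [7, 0, 2, 9, 4] (all sums mod 11).
  S_0 = Σ v_i r_i = 6·7 + 10·0 + 9·2 + 6·9 + 2·4 = 122 ≡ 1.
  S_1 = Σ v_i α_i r_i = 6·8·7 + 10·4·0 + 9·10·2 + 6·9·9 + 2·5·4 = 1042 ≡ 8.
  α_i^2 mod 11 = [9, 5, 1, 4, 3].
  S_2 = Σ v_i α_i^2 r_i = 6·9·7 + 10·5·0 + 9·1·2 + 6·4·9 + 2·3·4 = 636 ≡ 9.
  S = (1, 8, 9) ≠ 0, so r is not a codeword (an error is present).
Step 3: locate the error. For a single error e at position i, S_ℓ = v_i·e·α_i^ℓ, so α_err = S_1/S_0.
  S_0^{−1} = 1^{−1} = 1 (mod 11), so α_err = 8·1 = 8 ≡ 8 = α_1. Error position i = 1.
  Consistency check: S_2/S_1 = 9·7 = 63 ≡ 8 = α_err ✓ (single-error assumption holds).
Step 4: error magnitude e = S_0/v_1 = S_0·∏_{j≠1}(α_1 − α_j) = 1·2 = 2 ≡ 2 (mod 11).
Step 5: correct position 1: c_1 = r_1 − e = 7 − 2 ≡ 5 (mod 11). Hence c = [5, 0, 2, 9, 4].
  Check: interpolating c through the α_i gives m(x) = 6 + 4·x (degree < 2) with m(α_i) = c_i for every i, so c is indeed a codeword.


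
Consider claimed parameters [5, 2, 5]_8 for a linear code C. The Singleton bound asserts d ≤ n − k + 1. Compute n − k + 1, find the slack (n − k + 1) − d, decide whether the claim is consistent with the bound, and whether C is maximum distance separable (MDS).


Singleton RHS = n − k + 1 = 4, slack = -1, bound violated (no such code; not MDS).

Singleton bound: d ≤ n − k + 1.
Here n = 5, k = 2, so n − k + 1 = 4.
Given d = 5, check d ≤ 4: NO.
Slack = (n − k + 1) − d = -1.
The slack is negative: d = 5 exceeds n − k + 1 = 4 by 1, so the Singleton bound is violated and no linear [5, 2, 5]_8 code can exist. In particular it is not MDS (MDS requires d = n − k + 1 exactly).
Description: the claimed parameters are [5, 2, 5]_8; such a code would be impossible (violates the Singleton bound).


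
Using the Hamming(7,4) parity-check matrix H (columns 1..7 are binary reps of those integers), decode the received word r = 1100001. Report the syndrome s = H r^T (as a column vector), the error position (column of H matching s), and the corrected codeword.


s = (1, 0, 0)^T, error position = 4, corrected codeword c = 1101001

Compute s = H r^T mod 2 one row at a time:
  s_1 = 0 + 0 + 0 + 1 = 1 ≡ 1 (mod 2).
  s_2 = 1 + 0 + 0 + 1 = 2 ≡ 0 (mod 2).
  s_3 = 1 + 0 + 0 + 1 = 2 ≡ 0 (mod 2).
s = (1, 0, 0)^T — this equals column 4 of H (binary 100), so error is at position 4.
Correct: flip bit 4 of r = 1100001 to get c = 1101001.


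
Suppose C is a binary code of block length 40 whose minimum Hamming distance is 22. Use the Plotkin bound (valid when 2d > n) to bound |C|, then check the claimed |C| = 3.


Plotkin bound M ≤ 10; given |C| = 3 ≤ bound (satisfied).

Check applicability: 2d = 44, n = 40.
2d − n = 4 > 0, so Plotkin applies.
Compute d/(2d−n) = 22/4 ≈ 5.5000.
⌊d/(2d−n)⌋ = 5.
Plotkin bound: M ≤ 2·5 = 10.
Given |C| = 3, check: satisfied.
This |C| is below the Plotkin bound.


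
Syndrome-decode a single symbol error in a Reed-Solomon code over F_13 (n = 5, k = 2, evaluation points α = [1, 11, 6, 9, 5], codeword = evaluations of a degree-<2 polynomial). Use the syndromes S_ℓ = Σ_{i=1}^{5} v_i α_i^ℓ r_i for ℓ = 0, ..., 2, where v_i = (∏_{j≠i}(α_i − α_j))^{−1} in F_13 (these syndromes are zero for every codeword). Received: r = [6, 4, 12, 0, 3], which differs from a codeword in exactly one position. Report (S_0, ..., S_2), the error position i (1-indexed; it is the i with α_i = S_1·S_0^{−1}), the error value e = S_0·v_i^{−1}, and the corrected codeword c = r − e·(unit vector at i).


S = (6, 1, 11), error at position 2, error magnitude e = 12, c = [6, 5, 12, 0, 3].

Step 1: column multipliers v_i = (∏_{j≠i}(α_i − α_j))^{−1} mod 13.
  i = 1 (α = 1): (1−11)(1−6)(1−9)(1−5) = (−10)·(−5)·(−8)·(−4) = 1600 ≡ 1, so v_1 = 1^{−1} = 1 (mod 13).
  i = 2 (α = 11): (11−1)(11−6)(11−9)(11−5) = 10·5·2·6 = 600 ≡ 2, so v_2 = 2^{−1} = 7 (mod 13).
  i = 3 (α = 6): (6−1)(6−11)(6−9)(6−5) = 5·(−5)·(−3)·1 = 75 ≡ 10, so v_3 = 10^{−1} = 4 (mod 13).
  i = 4 (α = 9): (9−1)(9−11)(9−6)(9−5) = 8·(−2)·3·4 = −192 ≡ 3, so v_4 = 3^{−1} = 9 (mod 13).
  i = 5 (α = 5): (5−1)(5−11)(5−6)(5−9) = 4·(−6)·(−1)·(−4) = −96 ≡ 8, so v_5 = 8^{−1} = 5 (mod 13).
  v = [1, 7, 4, 9, 5].
Step 2: syndromes of r = [6, 4, 12, 0, 3] (all sums mod 13).
  S_0 = Σ v_i r_i = 1·6 + 7·4 + 4·12 + 9·0 + 5·3 = 97 ≡ 6.
  S_1 = Σ v_i α_i r_i = 1·1·6 + 7·11·4 + 4·6·12 + 9·9·0 + 5·5·3 = 677 ≡ 1.
  α_i^2 mod 13 = [1, 4, 10, 3, 12].
  S_2 = Σ v_i α_i^2 r_i = 1·1·6 + 7·4·4 + 4·10·12 + 9·3·0 + 5·12·3 = 778 ≡ 11.
  S = (6, 1, 11) ≠ 0, so r is not a codeword (an error is present).
Step 3: locate the error. For a single error e at position i, S_ℓ = v_i·e·α_i^ℓ, so α_err = S_1/S_0.
  S_0^{−1} = 6^{−1} = 11 (mod 13), so α_err = 1·11 = 11 ≡ 11 = α_2. Error position i = 2.
  Consistency check: S_2/S_1 = 11·1 = 11 ≡ 11 = α_err ✓ (single-error assumption holds).
Step 4: error magnitude e = S_0/v_2 = S_0·∏_{j≠2}(α_2 − α_j) = 6·2 = 12 ≡ 12 (mod 13).
Step 5: correct position 2: c_2 = r_2 − e = 4 − 12 ≡ 5 (mod 13). Hence c = [6, 5, 12, 0, 3].
  Check: interpolating c through the α_i gives m(x) = 10 + 9·x (degree < 2) with m(α_i) = c_i for every i, so c is indeed a codeword.


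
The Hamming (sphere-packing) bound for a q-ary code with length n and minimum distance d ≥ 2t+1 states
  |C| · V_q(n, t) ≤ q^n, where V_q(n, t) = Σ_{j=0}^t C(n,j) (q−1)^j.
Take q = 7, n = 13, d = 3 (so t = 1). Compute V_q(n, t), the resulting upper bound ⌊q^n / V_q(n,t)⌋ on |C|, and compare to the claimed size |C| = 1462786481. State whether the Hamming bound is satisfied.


V_q(n, t) = 79, q^n = 96889010407, Hamming bound = 1226443169, |C| = 1462786481 > bound (violated).

Step 1: Compute V_q(n, t) = Σ_{j=0}^1 C(n, j) (q−1)^j.
  j = 0: C(13,0)·(6)^0 = 1·1 = 1.
  j = 1: C(13,1)·(6)^1 = 13·6 = 78.
  V_q(n, t) = 1 + 78 = 79.
Step 2: q^n = 7^13 = 96889010407.
Step 3: Hamming bound ⌊q^n / V_q(n,t)⌋ = ⌊96889010407/79⌋ = 1226443169.
Step 4: Compare |C| = 1462786481 to 1226443169: violated.
The claimed |C| lies above the Hamming bound, so no 7-ary code of length 13 with d ≥ 3 can have 1462786481 codewords.


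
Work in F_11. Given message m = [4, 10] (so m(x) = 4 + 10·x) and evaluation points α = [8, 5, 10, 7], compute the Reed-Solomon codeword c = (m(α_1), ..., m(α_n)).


c = [7, 10, 5, 8]

Message polynomial: m(x) = 4 + 10·x (mod 11).
For each evaluation point α_i, compute m(α_i) mod 11:
  α_1 = 8: Horner steps 10 → 7, so m(8) = 7.
  α_2 = 5: Horner steps 10 → 10, so m(5) = 10.
  α_3 = 10: Horner steps 10 → 5, so m(10) = 5.
  α_4 = 7: Horner steps 10 → 8, so m(7) = 8.
Codeword c = [7, 10, 5, 8] ∈ F_11^4.


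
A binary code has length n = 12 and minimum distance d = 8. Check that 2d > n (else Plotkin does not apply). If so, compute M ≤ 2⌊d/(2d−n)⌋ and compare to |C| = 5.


Plotkin bound M ≤ 4; given |C| = 5 > bound (violated).

Check applicability: 2d = 16, n = 12.
2d − n = 4 > 0, so Plotkin applies.
Compute d/(2d−n) = 8/4 ≈ 2.0000.
⌊d/(2d−n)⌋ = 2.
Plotkin bound: M ≤ 2·2 = 4.
Given |C| = 5, check: VIOLATED.
This |C| is above the Plotkin bound, so no binary code with n = 12, d = 8 and 5 codewords exists.


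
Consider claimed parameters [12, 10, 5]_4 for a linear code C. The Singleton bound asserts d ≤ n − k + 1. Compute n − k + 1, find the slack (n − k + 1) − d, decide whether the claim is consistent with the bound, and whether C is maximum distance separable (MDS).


Singleton RHS = n − k + 1 = 3, slack = -2, bound violated (no such code; not MDS).

Singleton bound: d ≤ n − k + 1.
Here n = 12, k = 10, so n − k + 1 = 3.
Given d = 5, check d ≤ 3: NO.
Slack = (n − k + 1) − d = -2.
The slack is negative: d = 5 exceeds n − k + 1 = 3 by 2, so the Singleton bound is violated and no linear [12, 10, 5]_4 code can exist. In particular it is not MDS (MDS requires d = n − k + 1 exactly).
Description: the claimed parameters are [12, 10, 5]_4; such a code would be impossible (violates the Singleton bound).


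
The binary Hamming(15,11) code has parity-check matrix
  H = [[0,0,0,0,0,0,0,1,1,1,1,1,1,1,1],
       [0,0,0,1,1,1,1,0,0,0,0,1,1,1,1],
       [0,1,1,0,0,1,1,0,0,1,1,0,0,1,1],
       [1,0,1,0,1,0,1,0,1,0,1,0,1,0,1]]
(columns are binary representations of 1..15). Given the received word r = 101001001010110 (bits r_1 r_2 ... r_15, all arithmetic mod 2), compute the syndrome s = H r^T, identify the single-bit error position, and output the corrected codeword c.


s = (0, 1, 0, 1)^T, error position = 5, corrected codeword c = 101011001010110

Compute s = H r^T mod 2 one row at a time:
  s_1 = 0 + 1 + 0 + 1 + 0 + 1 + 1 + 0 = 4 ≡ 0 (mod 2).
  s_2 = 0 + 0 + 1 + 0 + 0 + 1 + 1 + 0 = 3 ≡ 1 (mod 2).
  s_3 = 0 + 1 + 1 + 0 + 0 + 1 + 1 + 0 = 4 ≡ 0 (mod 2).
  s_4 = 1 + 1 + 0 + 0 + 1 + 1 + 1 + 0 = 5 ≡ 1 (mod 2).
s = (0, 1, 0, 1)^T — this equals column 5 of H (binary 0101), so error is at position 5.
Correct: flip bit 5 of r = 101001001010110 to get c = 101011001010110.


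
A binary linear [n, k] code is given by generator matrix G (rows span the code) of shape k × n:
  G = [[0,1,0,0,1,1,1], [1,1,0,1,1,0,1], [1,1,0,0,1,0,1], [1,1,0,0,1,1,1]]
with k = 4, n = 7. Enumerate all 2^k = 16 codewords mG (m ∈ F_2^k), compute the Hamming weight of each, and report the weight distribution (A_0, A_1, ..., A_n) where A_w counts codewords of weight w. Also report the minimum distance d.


Weight distribution: A_0 = 1, A_1 = 3, A_2 = 3, A_3 = 2, A_4 = 3, A_5 = 3, A_6 = 1. Minimum distance d = 1.

Enumerate all 2^4 = 16 messages m ∈ F_2^4.
For each, compute codeword c = mG in F_2^7, then tally its weight.
  m = 0000 → c = 0000000, weight = 0.
  m = 1000 → c = 0100111, weight = 4.
  m = 0100 → c = 1101101, weight = 5.
  m = 1100 → c = 1001010, weight = 3.
  m = 0010 → c = 1100101, weight = 4.
  m = 1010 → c = 1000010, weight = 2.
  m = 0110 → c = 0001000, weight = 1.
  m = 1110 → c = 0101111, weight = 5.
  m = 0001 → c = 1100111, weight = 5.
  m = 1001 → c = 1000000, weight = 1.
  m = 0101 → c = 0001010, weight = 2.
  m = 1101 → c = 0101101, weight = 4.
  m = 0011 → c = 0000010, weight = 1.
  m = 1011 → c = 0100101, weight = 3.
  m = 0111 → c = 1101111, weight = 6.
  m = 1111 → c = 1001000, weight = 2.
Tally weights:
  weight 0: 1 codewords.
  weight 1: 3 codewords.
  weight 2: 3 codewords.
  weight 3: 2 codewords.
  weight 4: 3 codewords.
  weight 5: 3 codewords.
  weight 6: 1 codewords.
Minimum distance d = smallest w > 0 with A_w > 0 = 1.
Sanity: Σ A_w = 16 = 2^4 = 16 ✓.


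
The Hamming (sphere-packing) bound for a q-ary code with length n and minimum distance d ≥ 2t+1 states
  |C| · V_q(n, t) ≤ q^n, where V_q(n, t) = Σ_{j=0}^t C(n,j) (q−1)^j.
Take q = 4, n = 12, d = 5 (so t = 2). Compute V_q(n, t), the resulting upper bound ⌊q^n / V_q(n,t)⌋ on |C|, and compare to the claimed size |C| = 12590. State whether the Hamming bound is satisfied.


V_q(n, t) = 631, q^n = 16777216, Hamming bound = 26588, |C| = 12590 ≤ bound (satisfied).

Step 1: Compute V_q(n, t) = Σ_{j=0}^2 C(n, j) (q−1)^j.
  j = 0: C(12,0)·(3)^0 = 1·1 = 1.
  j = 1: C(12,1)·(3)^1 = 12·3 = 36.
  j = 2: C(12,2)·(3)^2 = 66·9 = 594.
  V_q(n, t) = 1 + 36 + 594 = 631.
Step 2: q^n = 4^12 = 16777216.
Step 3: Hamming bound ⌊q^n / V_q(n,t)⌋ = ⌊16777216/631⌋ = 26588.
Step 4: Compare |C| = 12590 to 26588: satisfied.
The claimed |C| lies below the Hamming bound.


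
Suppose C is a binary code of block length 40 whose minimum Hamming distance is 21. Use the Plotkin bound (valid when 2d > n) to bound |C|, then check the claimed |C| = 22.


Plotkin bound M ≤ 20; given |C| = 22 > bound (violated).

Check applicability: 2d = 42, n = 40.
2d − n = 2 > 0, so Plotkin applies.
Compute d/(2d−n) = 21/2 ≈ 10.5000.
⌊d/(2d−n)⌋ = 10.
Plotkin bound: M ≤ 2·10 = 20.
Given |C| = 22, check: VIOLATED.
This |C| is above the Plotkin bound, so no binary code with n = 40, d = 21 and 22 codewords exists.


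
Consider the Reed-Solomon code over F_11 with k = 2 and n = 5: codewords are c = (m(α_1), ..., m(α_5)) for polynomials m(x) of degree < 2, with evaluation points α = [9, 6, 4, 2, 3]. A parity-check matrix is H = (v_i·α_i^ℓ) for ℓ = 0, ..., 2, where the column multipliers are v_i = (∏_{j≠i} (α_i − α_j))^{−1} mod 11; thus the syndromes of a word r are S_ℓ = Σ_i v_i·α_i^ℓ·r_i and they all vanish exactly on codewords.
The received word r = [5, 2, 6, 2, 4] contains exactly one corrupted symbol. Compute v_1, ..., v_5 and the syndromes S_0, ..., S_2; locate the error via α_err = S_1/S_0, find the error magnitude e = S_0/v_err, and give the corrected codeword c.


S = (5, 8, 4), error at position 2, error magnitude e = 3, c = [5, 10, 6, 2, 4].

Step 1: column multipliers v_i = (∏_{j≠i}(α_i − α_j))^{−1} mod 11.
  i = 1 (α = 9): (9−6)(9−4)(9−2)(9−3) = 3·5·7·6 = 630 ≡ 3, so v_1 = 3^{−1} = 4 (mod 11).
  i = 2 (α = 6): (6−9)(6−4)(6−2)(6−3) = (−3)·2·4·3 = −72 ≡ 5, so v_2 = 5^{−1} = 9 (mod 11).
  i = 3 (α = 4): (4−9)(4−6)(4−2)(4−3) = (−5)·(−2)·2·1 = 20 ≡ 9, so v_3 = 9^{−1} = 5 (mod 11).
  i = 4 (α = 2): (2−9)(2−6)(2−4)(2−3) = (−7)·(−4)·(−2)·(−1) = 56 ≡ 1, so v_4 = 1^{−1} = 1 (mod 11).
  i = 5 (α = 3): (3−9)(3−6)(3−4)(3−2) = (−6)·(−3)·(−1)·1 = −18 ≡ 4, so v_5 = 4^{−1} = 3 (mod 11).
  v = [4, 9, 5, 1, 3].
Step 2: syndromes of r = [5, 2, 6, 2, 4] (all sums mod 11).
  S_0 = Σ v_i r_i = 4·5 + 9·2 + 5·6 + 1·2 + 3·4 = 82 ≡ 5.
  S_1 = Σ v_i α_i r_i = 4·9·5 + 9·6·2 + 5·4·6 + 1·2·2 + 3·3·4 = 448 ≡ 8.
  α_i^2 mod 11 = [4, 3, 5, 4, 9].
  S_2 = Σ v_i α_i^2 r_i = 4·4·5 + 9·3·2 + 5·5·6 + 1·4·2 + 3·9·4 = 400 ≡ 4.
  S = (5, 8, 4) ≠ 0, so r is not a codeword (an error is present).
Step 3: locate the error. For a single error e at position i, S_ℓ = v_i·e·α_i^ℓ, so α_err = S_1/S_0.
  S_0^{−1} = 5^{−1} = 9 (mod 11), so α_err = 8·9 = 72 ≡ 6 = α_2. Error position i = 2.
  Consistency check: S_2/S_1 = 4·7 = 28 ≡ 6 = α_err ✓ (single-error assumption holds).
Step 4: error magnitude e = S_0/v_2 = S_0·∏_{j≠2}(α_2 − α_j) = 5·5 = 25 ≡ 3 (mod 11).
Step 5: correct position 2: c_2 = r_2 − e = 2 − 3 ≡ 10 (mod 11). Hence c = [5, 10, 6, 2, 4].
  Check: interpolating c through the α_i gives m(x) = 9 + 2·x (degree < 2) with m(α_i) = c_i for every i, so c is indeed a codeword.


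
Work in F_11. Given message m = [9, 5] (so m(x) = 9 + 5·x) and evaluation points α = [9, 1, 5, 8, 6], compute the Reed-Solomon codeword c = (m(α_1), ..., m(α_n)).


c = [10, 3, 1, 5, 6]

Message polynomial: m(x) = 9 + 5·x (mod 11).
For each evaluation point α_i, compute m(α_i) mod 11:
  α_1 = 9: Horner steps 5 → 10, so m(9) = 10.
  α_2 = 1: Horner steps 5 → 3, so m(1) = 3.
  α_3 = 5: Horner steps 5 → 1, so m(5) = 1.
  α_4 = 8: Horner steps 5 → 5, so m(8) = 5.
  α_5 = 6: Horner steps 5 → 6, so m(6) = 6.
Codeword c = [10, 3, 1, 5, 6] ∈ F_11^5.


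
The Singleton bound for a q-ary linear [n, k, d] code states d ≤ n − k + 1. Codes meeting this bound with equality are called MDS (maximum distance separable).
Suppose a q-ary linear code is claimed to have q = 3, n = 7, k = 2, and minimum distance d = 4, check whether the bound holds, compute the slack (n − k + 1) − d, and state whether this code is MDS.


Singleton RHS = n − k + 1 = 6, slack = 2, bound satisfied, not MDS.

Singleton bound: d ≤ n − k + 1.
Here n = 7, k = 2, so n − k + 1 = 6.
Given d = 4, check d ≤ 6: YES.
Slack = (n − k + 1) − d = 2.
The code is NOT MDS (slack = 2 > 0).
Description: the claimed parameters are [7, 2, 4]_3; such a code would be non-MDS.


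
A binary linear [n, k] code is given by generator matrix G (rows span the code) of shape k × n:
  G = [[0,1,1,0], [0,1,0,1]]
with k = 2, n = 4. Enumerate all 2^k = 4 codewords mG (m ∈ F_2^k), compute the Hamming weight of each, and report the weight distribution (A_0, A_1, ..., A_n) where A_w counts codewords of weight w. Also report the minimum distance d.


Weight distribution: A_0 = 1, A_2 = 3. Minimum distance d = 2.

Enumerate all 2^2 = 4 messages m ∈ F_2^2.
For each, compute codeword c = mG in F_2^4, then tally its weight.
  m = 00 → c = 0000, weight = 0.
  m = 10 → c = 0110, weight = 2.
  m = 01 → c = 0101, weight = 2.
  m = 11 → c = 0011, weight = 2.
Tally weights:
  weight 0: 1 codewords.
  weight 2: 3 codewords.
Minimum distance d = smallest w > 0 with A_w > 0 = 2.
Sanity: Σ A_w = 4 = 2^2 = 4 ✓.


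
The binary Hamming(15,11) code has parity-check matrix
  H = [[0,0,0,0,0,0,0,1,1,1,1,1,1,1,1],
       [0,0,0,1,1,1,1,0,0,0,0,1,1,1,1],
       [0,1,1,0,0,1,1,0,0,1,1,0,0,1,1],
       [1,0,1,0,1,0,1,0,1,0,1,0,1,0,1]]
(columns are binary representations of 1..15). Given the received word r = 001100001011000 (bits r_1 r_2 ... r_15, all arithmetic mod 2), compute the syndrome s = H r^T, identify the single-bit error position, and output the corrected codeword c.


s = (1, 0, 0, 1)^T, error position = 9, corrected codeword c = 001100000011000

Compute s = H r^T mod 2 one row at a time:
  s_1 = 0 + 1 + 0 + 1 + 1 + 0 + 0 + 0 = 3 ≡ 1 (mod 2).
  s_2 = 1 + 0 + 0 + 0 + 1 + 0 + 0 + 0 = 2 ≡ 0 (mod 2).
  s_3 = 0 + 1 + 0 + 0 + 0 + 1 + 0 + 0 = 2 ≡ 0 (mod 2).
  s_4 = 0 + 1 + 0 + 0 + 1 + 1 + 0 + 0 = 3 ≡ 1 (mod 2).
s = (1, 0, 0, 1)^T — this equals column 9 of H (binary 1001), so error is at position 9.
Correct: flip bit 9 of r = 001100001011000 to get c = 001100000011000.


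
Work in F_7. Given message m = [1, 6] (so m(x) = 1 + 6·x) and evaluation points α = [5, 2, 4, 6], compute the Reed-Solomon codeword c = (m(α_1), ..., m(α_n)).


c = [3, 6, 4, 2]

Message polynomial: m(x) = 1 + 6·x (mod 7).
For each evaluation point α_i, compute m(α_i) mod 7:
  α_1 = 5: Horner steps 6 → 3, so m(5) = 3.
  α_2 = 2: Horner steps 6 → 6, so m(2) = 6.
  α_3 = 4: Horner steps 6 → 4, so m(4) = 4.
  α_4 = 6: Horner steps 6 → 2, so m(6) = 2.
Codeword c = [3, 6, 4, 2] ∈ F_7^4.


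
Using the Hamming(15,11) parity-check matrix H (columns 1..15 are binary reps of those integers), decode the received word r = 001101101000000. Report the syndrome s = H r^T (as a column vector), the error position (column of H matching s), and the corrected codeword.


s = (1, 1, 1, 1)^T, error position = 15, corrected codeword c = 001101101000001

Compute s = H r^T mod 2 one row at a time:
  s_1 = 0 + 1 + 0 + 0 + 0 + 0 + 0 + 0 = 1 ≡ 1 (mod 2).
  s_2 = 1 + 0 + 1 + 1 + 0 + 0 + 0 + 0 = 3 ≡ 1 (mod 2).
  s_3 = 0 + 1 + 1 + 1 + 0 + 0 + 0 + 0 = 3 ≡ 1 (mod 2).
  s_4 = 0 + 1 + 0 + 1 + 1 + 0 + 0 + 0 = 3 ≡ 1 (mod 2).
s = (1, 1, 1, 1)^T — this equals column 15 of H (binary 1111), so error is at position 15.
Correct: flip bit 15 of r = 001101101000000 to get c = 001101101000001.


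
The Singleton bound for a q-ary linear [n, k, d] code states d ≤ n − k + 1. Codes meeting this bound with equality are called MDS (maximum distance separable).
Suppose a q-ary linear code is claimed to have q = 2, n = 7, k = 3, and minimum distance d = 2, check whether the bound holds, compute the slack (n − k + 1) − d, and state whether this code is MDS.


Singleton RHS = n − k + 1 = 5, slack = 3, bound satisfied, not MDS.

Singleton bound: d ≤ n − k + 1.
Here n = 7, k = 3, so n − k + 1 = 5.
Given d = 2, check d ≤ 5: YES.
Slack = (n − k + 1) − d = 3.
The code is NOT MDS (slack = 3 > 0).
Description: the claimed parameters are [7, 3, 2]_2; such a code would be non-MDS.


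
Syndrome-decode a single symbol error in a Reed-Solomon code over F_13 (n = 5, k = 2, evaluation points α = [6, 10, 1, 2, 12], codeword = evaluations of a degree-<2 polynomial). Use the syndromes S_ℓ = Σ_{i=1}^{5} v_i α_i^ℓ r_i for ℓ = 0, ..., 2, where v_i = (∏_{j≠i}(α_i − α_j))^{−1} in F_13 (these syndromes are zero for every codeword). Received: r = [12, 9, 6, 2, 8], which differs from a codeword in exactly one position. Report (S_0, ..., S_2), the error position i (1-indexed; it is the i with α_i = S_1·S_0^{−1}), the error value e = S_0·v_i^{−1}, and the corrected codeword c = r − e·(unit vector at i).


S = (1, 12, 1), error at position 5, error magnitude e = 7, c = [12, 9, 6, 2, 1].

Step 1: column multipliers v_i = (∏_{j≠i}(α_i − α_j))^{−1} mod 13.
  i = 1 (α = 6): (6−10)(6−1)(6−2)(6−12) = (−4)·5·4·(−6) = 480 ≡ 12, so v_1 = 12^{−1} = 12 (mod 13).
  i = 2 (α = 10): (10−6)(10−1)(10−2)(10−12) = 4·9·8·(−2) = −576 ≡ 9, so v_2 = 9^{−1} = 3 (mod 13).
  i = 3 (α = 1): (1−6)(1−10)(1−2)(1−12) = (−5)·(−9)·(−1)·(−11) = 495 ≡ 1, so v_3 = 1^{−1} = 1 (mod 13).
  i = 4 (α = 2): (2−6)(2−10)(2−1)(2−12) = (−4)·(−8)·1·(−10) = −320 ≡ 5, so v_4 = 5^{−1} = 8 (mod 13).
  i = 5 (α = 12): (12−6)(12−10)(12−1)(12−2) = 6·2·11·10 = 1320 ≡ 7, so v_5 = 7^{−1} = 2 (mod 13).
  v = [12, 3, 1, 8, 2].
Step 2: syndromes of r = [12, 9, 6, 2, 8] (all sums mod 13).
  S_0 = Σ v_i r_i = 12·12 + 3·9 + 1·6 + 8·2 + 2·8 = 209 ≡ 1.
  S_1 = Σ v_i α_i r_i = 12·6·12 + 3·10·9 + 1·1·6 + 8·2·2 + 2·12·8 = 1364 ≡ 12.
  α_i^2 mod 13 = [10, 9, 1, 4, 1].
  S_2 = Σ v_i α_i^2 r_i = 12·10·12 + 3·9·9 + 1·1·6 + 8·4·2 + 2·1·8 = 1769 ≡ 1.
  S = (1, 12, 1) ≠ 0, so r is not a codeword (an error is present).
Step 3: locate the error. For a single error e at position i, S_ℓ = v_i·e·α_i^ℓ, so α_err = S_1/S_0.
  S_0^{−1} = 1^{−1} = 1 (mod 13), so α_err = 12·1 = 12 ≡ 12 = α_5. Error position i = 5.
  Consistency check: S_2/S_1 = 1·12 = 12 ≡ 12 = α_err ✓ (single-error assumption holds).
Step 4: error magnitude e = S_0/v_5 = S_0·∏_{j≠5}(α_5 − α_j) = 1·7 = 7 ≡ 7 (mod 13).
Step 5: correct position 5: c_5 = r_5 − e = 8 − 7 ≡ 1 (mod 13). Hence c = [12, 9, 6, 2, 1].
  Check: interpolating c through the α_i gives m(x) = 10 + 9·x (degree < 2) with m(α_i) = c_i for every i, so c is indeed a codeword.


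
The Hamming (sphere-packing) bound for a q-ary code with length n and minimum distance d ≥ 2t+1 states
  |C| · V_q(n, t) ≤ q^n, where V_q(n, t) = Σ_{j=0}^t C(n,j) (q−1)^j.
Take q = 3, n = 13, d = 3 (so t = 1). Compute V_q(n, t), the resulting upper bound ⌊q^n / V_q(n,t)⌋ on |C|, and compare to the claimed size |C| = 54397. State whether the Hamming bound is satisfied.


V_q(n, t) = 27, q^n = 1594323, Hamming bound = 59049, |C| = 54397 ≤ bound (satisfied).

Step 1: Compute V_q(n, t) = Σ_{j=0}^1 C(n, j) (q−1)^j.
  j = 0: C(13,0)·(2)^0 = 1·1 = 1.
  j = 1: C(13,1)·(2)^1 = 13·2 = 26.
  V_q(n, t) = 1 + 26 = 27.
Step 2: q^n = 3^13 = 1594323.
Step 3: Hamming bound ⌊q^n / V_q(n,t)⌋ = ⌊1594323/27⌋ = 59049.
Step 4: Compare |C| = 54397 to 59049: satisfied.
The claimed |C| lies below the Hamming bound.


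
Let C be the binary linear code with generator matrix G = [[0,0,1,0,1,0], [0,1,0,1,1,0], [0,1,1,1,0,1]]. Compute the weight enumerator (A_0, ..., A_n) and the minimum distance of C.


Weight distribution: A_0 = 1, A_1 = 1, A_2 = 1, A_3 = 3, A_4 = 2. Minimum distance d = 1.

Enumerate all 2^3 = 8 messages m ∈ F_2^3.
For each, compute codeword c = mG in F_2^6, then tally its weight.
  m = 000 → c = 000000, weight = 0.
  m = 100 → c = 001010, weight = 2.
  m = 010 → c = 010110, weight = 3.
  m = 110 → c = 011100, weight = 3.
  m = 001 → c = 011101, weight = 4.
  m = 101 → c = 010111, weight = 4.
  m = 011 → c = 001011, weight = 3.
  m = 111 → c = 000001, weight = 1.
Tally weights:
  weight 0: 1 codewords.
  weight 1: 1 codewords.
  weight 2: 1 codewords.
  weight 3: 3 codewords.
  weight 4: 2 codewords.
Minimum distance d = smallest w > 0 with A_w > 0 = 1.
Sanity: Σ A_w = 8 = 2^3 = 8 ✓.


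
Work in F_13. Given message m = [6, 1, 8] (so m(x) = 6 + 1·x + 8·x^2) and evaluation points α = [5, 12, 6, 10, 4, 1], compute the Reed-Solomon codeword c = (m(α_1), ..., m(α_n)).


c = [3, 0, 1, 10, 8, 2]

Message polynomial: m(x) = 6 + 1·x + 8·x^2 (mod 13).
For each evaluation point α_i, compute m(α_i) mod 13:
  α_1 = 5: Horner steps 8 → 2 → 3, so m(5) = 3.
  α_2 = 12: Horner steps 8 → 6 → 0, so m(12) = 0.
  α_3 = 6: Horner steps 8 → 10 → 1, so m(6) = 1.
  α_4 = 10: Horner steps 8 → 3 → 10, so m(10) = 10.
  α_5 = 4: Horner steps 8 → 7 → 8, so m(4) = 8.
  α_6 = 1: Horner steps 8 → 9 → 2, so m(1) = 2.
Codeword c = [3, 0, 1, 10, 8, 2] ∈ F_13^6.


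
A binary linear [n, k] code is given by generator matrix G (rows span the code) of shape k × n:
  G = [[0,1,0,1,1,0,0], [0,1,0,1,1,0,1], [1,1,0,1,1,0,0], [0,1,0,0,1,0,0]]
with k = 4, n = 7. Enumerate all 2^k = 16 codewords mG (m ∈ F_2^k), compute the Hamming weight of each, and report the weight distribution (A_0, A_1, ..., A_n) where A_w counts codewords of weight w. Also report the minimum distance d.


Weight distribution: A_0 = 1, A_1 = 3, A_2 = 4, A_3 = 4, A_4 = 3, A_5 = 1. Minimum distance d = 1.

Enumerate all 2^4 = 16 messages m ∈ F_2^4.
For each, compute codeword c = mG in F_2^7, then tally its weight.
  m = 0000 → c = 0000000, weight = 0.
  m = 1000 → c = 0101100, weight = 3.
  m = 0100 → c = 0101101, weight = 4.
  m = 1100 → c = 0000001, weight = 1.
  m = 0010 → c = 1101100, weight = 4.
  m = 1010 → c = 1000000, weight = 1.
  m = 0110 → c = 1000001, weight = 2.
  m = 1110 → c = 1101101, weight = 5.
  m = 0001 → c = 0100100, weight = 2.
  m = 1001 → c = 0001000, weight = 1.
  m = 0101 → c = 0001001, weight = 2.
  m = 1101 → c = 0100101, weight = 3.
  m = 0011 → c = 1001000, weight = 2.
  m = 1011 → c = 1100100, weight = 3.
  m = 0111 → c = 1100101, weight = 4.
  m = 1111 → c = 1001001, weight = 3.
Tally weights:
  weight 0: 1 codewords.
  weight 1: 3 codewords.
  weight 2: 4 codewords.
  weight 3: 4 codewords.
  weight 4: 3 codewords.
  weight 5: 1 codewords.
Minimum distance d = smallest w > 0 with A_w > 0 = 1.
Sanity: Σ A_w = 16 = 2^4 = 16 ✓.


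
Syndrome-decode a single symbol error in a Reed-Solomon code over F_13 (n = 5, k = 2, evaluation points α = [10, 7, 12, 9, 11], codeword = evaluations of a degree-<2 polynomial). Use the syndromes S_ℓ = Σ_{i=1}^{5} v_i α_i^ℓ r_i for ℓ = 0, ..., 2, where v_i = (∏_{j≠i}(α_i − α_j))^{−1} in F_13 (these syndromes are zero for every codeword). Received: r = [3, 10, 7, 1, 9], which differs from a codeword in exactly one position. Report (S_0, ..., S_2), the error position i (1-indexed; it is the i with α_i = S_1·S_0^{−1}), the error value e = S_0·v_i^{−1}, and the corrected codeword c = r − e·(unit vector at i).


S = (6, 1, 11), error at position 5, error magnitude e = 4, c = [3, 10, 7, 1, 5].

Step 1: column multipliers v_i = (∏_{j≠i}(α_i − α_j))^{−1} mod 13.
  i = 1 (α = 10): (10−7)(10−12)(10−9)(10−11) = 3·(−2)·1·(−1) = 6 ≡ 6, so v_1 = 6^{−1} = 11 (mod 13).
  i = 2 (α = 7): (7−10)(7−12)(7−9)(7−11) = (−3)·(−5)·(−2)·(−4) = 120 ≡ 3, so v_2 = 3^{−1} = 9 (mod 13).
  i = 3 (α = 12): (12−10)(12−7)(12−9)(12−11) = 2·5·3·1 = 30 ≡ 4, so v_3 = 4^{−1} = 10 (mod 13).
  i = 4 (α = 9): (9−10)(9−7)(9−12)(9−11) = (−1)·2·(−3)·(−2) = −12 ≡ 1, so v_4 = 1^{−1} = 1 (mod 13).
  i = 5 (α = 11): (11−10)(11−7)(11−12)(11−9) = 1·4·(−1)·2 = −8 ≡ 5, so v_5 = 5^{−1} = 8 (mod 13).
  v = [11, 9, 10, 1, 8].
Step 2: syndromes of r = [3, 10, 7, 1, 9] (all sums mod 13).
  S_0 = Σ v_i r_i = 11·3 + 9·10 + 10·7 + 1·1 + 8·9 = 266 ≡ 6.
  S_1 = Σ v_i α_i r_i = 11·10·3 + 9·7·10 + 10·12·7 + 1·9·1 + 8·11·9 = 2601 ≡ 1.
  α_i^2 mod 13 = [9, 10, 1, 3, 4].
  S_2 = Σ v_i α_i^2 r_i = 11·9·3 + 9·10·10 + 10·1·7 + 1·3·1 + 8·4·9 = 1558 ≡ 11.
  S = (6, 1, 11) ≠ 0, so r is not a codeword (an error is present).
Step 3: locate the error. For a single error e at position i, S_ℓ = v_i·e·α_i^ℓ, so α_err = S_1/S_0.
  S_0^{−1} = 6^{−1} = 11 (mod 13), so α_err = 1·11 = 11 ≡ 11 = α_5. Error position i = 5.
  Consistency check: S_2/S_1 = 11·1 = 11 ≡ 11 = α_err ✓ (single-error assumption holds).
Step 4: error magnitude e = S_0/v_5 = S_0·∏_{j≠5}(α_5 − α_j) = 6·5 = 30 ≡ 4 (mod 13).
Step 5: correct position 5: c_5 = r_5 − e = 9 − 4 ≡ 5 (mod 13). Hence c = [3, 10, 7, 1, 5].
  Check: interpolating c through the α_i gives m(x) = 9 + 2·x (degree < 2) with m(α_i) = c_i for every i, so c is indeed a codeword.


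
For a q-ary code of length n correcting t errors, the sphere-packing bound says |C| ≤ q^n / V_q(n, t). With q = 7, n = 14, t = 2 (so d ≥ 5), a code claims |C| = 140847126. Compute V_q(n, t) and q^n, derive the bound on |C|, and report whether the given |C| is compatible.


V_q(n, t) = 3361, q^n = 678223072849, Hamming bound = 201792047, |C| = 140847126 ≤ bound (satisfied).

Step 1: Compute V_q(n, t) = Σ_{j=0}^2 C(n, j) (q−1)^j.
  j = 0: C(14,0)·(6)^0 = 1·1 = 1.
  j = 1: C(14,1)·(6)^1 = 14·6 = 84.
  j = 2: C(14,2)·(6)^2 = 91·36 = 3276.
  V_q(n, t) = 1 + 84 + 3276 = 3361.
Step 2: q^n = 7^14 = 678223072849.
Step 3: Hamming bound ⌊q^n / V_q(n,t)⌋ = ⌊678223072849/3361⌋ = 201792047.
Step 4: Compare |C| = 140847126 to 201792047: satisfied.
The claimed |C| lies below the Hamming bound.


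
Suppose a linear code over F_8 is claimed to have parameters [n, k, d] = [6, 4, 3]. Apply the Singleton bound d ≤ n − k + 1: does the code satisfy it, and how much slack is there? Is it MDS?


Singleton RHS = n − k + 1 = 3, slack = 0, bound satisfied, MDS.

Singleton bound: d ≤ n − k + 1.
Here n = 6, k = 4, so n − k + 1 = 3.
Given d = 3, check d ≤ 3: YES.
Slack = (n − k + 1) − d = 0.
The code is MDS (slack = 0).
Description: the claimed parameters are [6, 4, 3]_8; such a code would be MDS (meets Singleton bound).


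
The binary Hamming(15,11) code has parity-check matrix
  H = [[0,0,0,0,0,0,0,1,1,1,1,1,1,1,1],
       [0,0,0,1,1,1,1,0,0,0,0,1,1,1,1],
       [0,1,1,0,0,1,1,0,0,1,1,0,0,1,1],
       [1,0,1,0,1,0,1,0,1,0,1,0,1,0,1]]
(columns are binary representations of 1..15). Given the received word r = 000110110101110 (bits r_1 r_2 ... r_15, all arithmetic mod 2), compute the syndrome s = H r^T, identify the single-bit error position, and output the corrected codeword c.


s = (1, 0, 1, 1)^T, error position = 11, corrected codeword c = 000110110111110

Compute s = H r^T mod 2 one row at a time:
  s_1 = 1 + 0 + 1 + 0 + 1 + 1 + 1 + 0 = 5 ≡ 1 (mod 2).
  s_2 = 1 + 1 + 0 + 1 + 1 + 1 + 1 + 0 = 6 ≡ 0 (mod 2).
  s_3 = 0 + 0 + 0 + 1 + 1 + 0 + 1 + 0 = 3 ≡ 1 (mod 2).
  s_4 = 0 + 0 + 1 + 1 + 0 + 0 + 1 + 0 = 3 ≡ 1 (mod 2).
s = (1, 0, 1, 1)^T — this equals column 11 of H (binary 1011), so error is at position 11.
Correct: flip bit 11 of r = 000110110101110 to get c = 000110110111110.


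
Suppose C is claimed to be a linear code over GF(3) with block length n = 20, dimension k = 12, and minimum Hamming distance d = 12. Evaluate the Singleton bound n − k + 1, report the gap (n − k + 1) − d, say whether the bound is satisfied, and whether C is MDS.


Singleton RHS = n − k + 1 = 9, slack = -3, bound violated (no such code; not MDS).

Singleton bound: d ≤ n − k + 1.
Here n = 20, k = 12, so n − k + 1 = 9.
Given d = 12, check d ≤ 9: NO.
Slack = (n − k + 1) − d = -3.
The slack is negative: d = 12 exceeds n − k + 1 = 9 by 3, so the Singleton bound is violated and no linear [20, 12, 12]_3 code can exist. In particular it is not MDS (MDS requires d = n − k + 1 exactly).
Description: the claimed parameters are [20, 12, 12]_3; such a code would be impossible (violates the Singleton bound).
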